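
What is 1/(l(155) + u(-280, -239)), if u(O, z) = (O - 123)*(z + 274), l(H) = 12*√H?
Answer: -91/1283411 - 12*√155/198928705 ≈ -7.1656e-5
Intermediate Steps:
u(O, z) = (-123 + O)*(274 + z)
1/(l(155) + u(-280, -239)) = 1/(12*√155 + (-33702 - 123*(-239) + 274*(-280) - 280*(-239))) = 1/(12*√155 + (-33702 + 29397 - 76720 + 66920)) = 1/(12*√155 - 14105) = 1/(-14105 + 12*√155)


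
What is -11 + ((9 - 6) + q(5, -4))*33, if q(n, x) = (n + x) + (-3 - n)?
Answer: -143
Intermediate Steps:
q(n, x) = -3 + x
-11 + ((9 - 6) + q(5, -4))*33 = -11 + ((9 - 6) + (-3 - 4))*33 = -11 + (3 - 7)*33 = -11 - 4*33 = -11 - 132 = -143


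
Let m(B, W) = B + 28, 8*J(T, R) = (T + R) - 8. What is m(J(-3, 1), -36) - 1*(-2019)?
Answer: 8183/4 ≈ 2045.8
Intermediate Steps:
J(T, R) = -1 + R/8 + T/8 (J(T, R) = ((T + R) - 8)/8 = ((R + T) - 8)/8 = (-8 + R + T)/8 = -1 + R/8 + T/8)
m(B, W) = 28 + B
m(J(-3, 1), -36) - 1*(-2019) = (28 + (-1 + (1/8)*1 + (1/8)*(-3))) - 1*(-2019) = (28 + (-1 + 1/8 - 3/8)) + 2019 = (28 - 5/4) + 2019 = 107/4 + 2019 = 8183/4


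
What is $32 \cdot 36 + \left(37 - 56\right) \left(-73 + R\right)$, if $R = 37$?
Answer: $1836$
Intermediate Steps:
$32 \cdot 36 + \left(37 - 56\right) \left(-73 + R\right) = 32 \cdot 36 + \left(37 - 56\right) \left(-73 + 37\right) = 1152 - -684 = 1152 + 684 = 1836$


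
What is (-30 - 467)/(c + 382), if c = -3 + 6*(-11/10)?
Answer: -355/266 ≈ -1.3346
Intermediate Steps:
c = -48/5 (c = -3 + 6*(-11*1/10) = -3 + 6*(-11/10) = -3 - 33/5 = -48/5 ≈ -9.6000)
(-30 - 467)/(c + 382) = (-30 - 467)/(-48/5 + 382) = -497/1862/5 = -497*5/1862 = -355/266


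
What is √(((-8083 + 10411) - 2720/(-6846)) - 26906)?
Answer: I*√287974025682/3423 ≈ 156.77*I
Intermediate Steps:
√(((-8083 + 10411) - 2720/(-6846)) - 26906) = √((2328 - 2720*(-1/6846)) - 26906) = √((2328 + 1360/3423) - 26906) = √(7970104/3423 - 26906) = √(-84129134/3423) = I*√287974025682/3423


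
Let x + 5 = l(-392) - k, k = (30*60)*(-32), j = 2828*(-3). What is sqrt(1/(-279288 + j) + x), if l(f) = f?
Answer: sqrt(1184284062442245)/143886 ≈ 239.17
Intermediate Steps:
j = -8484
k = -57600 (k = 1800*(-32) = -57600)
x = 57203 (x = -5 + (-392 - 1*(-57600)) = -5 + (-392 + 57600) = -5 + 57208 = 57203)
sqrt(1/(-279288 + j) + x) = sqrt(1/(-279288 - 8484) + 57203) = sqrt(1/(-287772) + 57203) = sqrt(-1/287772 + 57203) = sqrt(16461421715/287772) = sqrt(1184284062442245)/143886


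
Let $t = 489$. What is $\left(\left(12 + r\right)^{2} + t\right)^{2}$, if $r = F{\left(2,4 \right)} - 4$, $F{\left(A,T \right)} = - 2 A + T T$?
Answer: $790321$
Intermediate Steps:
$F{\left(A,T \right)} = T^{2} - 2 A$ ($F{\left(A,T \right)} = - 2 A + T^{2} = T^{2} - 2 A$)
$r = 8$ ($r = \left(4^{2} - 4\right) - 4 = \left(16 - 4\right) - 4 = 12 - 4 = 8$)
$\left(\left(12 + r\right)^{2} + t\right)^{2} = \left(\left(12 + 8\right)^{2} + 489\right)^{2} = \left(20^{2} + 489\right)^{2} = \left(400 + 489\right)^{2} = 889^{2} = 790321$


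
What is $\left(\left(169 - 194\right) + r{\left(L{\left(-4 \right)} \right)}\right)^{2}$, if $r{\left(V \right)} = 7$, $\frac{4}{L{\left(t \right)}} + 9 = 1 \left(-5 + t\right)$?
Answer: $324$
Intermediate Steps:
$L{\left(t \right)} = \frac{4}{-14 + t}$ ($L{\left(t \right)} = \frac{4}{-9 + 1 \left(-5 + t\right)} = \frac{4}{-9 + \left(-5 + t\right)} = \frac{4}{-14 + t}$)
$\left(\left(169 - 194\right) + r{\left(L{\left(-4 \right)} \right)}\right)^{2} = \left(\left(169 - 194\right) + 7\right)^{2} = \left(-25 + 7\right)^{2} = \left(-18\right)^{2} = 324$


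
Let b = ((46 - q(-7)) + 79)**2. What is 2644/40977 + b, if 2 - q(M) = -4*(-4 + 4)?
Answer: 619943677/40977 ≈ 15129.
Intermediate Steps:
q(M) = 2 (q(M) = 2 - (-4)*(-4 + 4) = 2 - (-4)*0 = 2 - 1*0 = 2 + 0 = 2)
b = 15129 (b = ((46 - 1*2) + 79)**2 = ((46 - 2) + 79)**2 = (44 + 79)**2 = 123**2 = 15129)
2644/40977 + b = 2644/40977 + 15129 = 619943677/40977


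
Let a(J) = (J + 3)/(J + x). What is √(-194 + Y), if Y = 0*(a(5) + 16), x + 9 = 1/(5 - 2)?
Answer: I*√194 ≈ 13.928*I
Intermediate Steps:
x = -26/3 (x = -9 + 1/(5 - 2) = -9 + 1/3 = -9 + ⅓ = -26/3 ≈ -8.6667)
a(J) = (3 + J)/(-26/3 + J) (a(J) = (J + 3)/(J - 26/3) = (3 + J)/(-26/3 + J))
Y = 0 (Y = 0*(3*(3 + 5)/(-26 + 3*5) + 16) = 0*(3*8/(-26 + 15) + 16) = 0*(3*8/(-11) + 16) = 0*(3*(-1/11)*8 + 16) = 0*(-24/11 + 16) = 0*(152/11) = 0)
√(-194 + Y) = √(-194 + 0) = √(-194) = I*√194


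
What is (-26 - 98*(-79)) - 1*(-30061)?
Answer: 37777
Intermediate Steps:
(-26 - 98*(-79)) - 1*(-30061) = (-26 + 7742) + 30061 = 7716 + 30061 = 37777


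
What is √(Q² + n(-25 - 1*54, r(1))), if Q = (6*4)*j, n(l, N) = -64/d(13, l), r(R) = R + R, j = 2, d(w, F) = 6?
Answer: 4*√1290/3 ≈ 47.889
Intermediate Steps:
r(R) = 2*R
n(l, N) = -32/3 (n(l, N) = -64/6 = -64*⅙ = -32/3)
Q = 48 (Q = (6*4)*2 = 24*2 = 48)
√(Q² + n(-25 - 1*54, r(1))) = √(48² - 32/3) = √(2304 - 32/3) = √(6880/3) = 4*√1290/3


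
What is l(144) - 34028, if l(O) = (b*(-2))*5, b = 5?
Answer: -34078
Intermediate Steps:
l(O) = -50 (l(O) = (5*(-2))*5 = -10*5 = -50)
l(144) - 34028 = -50 - 34028 = -34078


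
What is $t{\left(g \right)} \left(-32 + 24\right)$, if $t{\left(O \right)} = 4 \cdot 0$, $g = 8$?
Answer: $0$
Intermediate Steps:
$t{\left(O \right)} = 0$
$t{\left(g \right)} \left(-32 + 24\right) = 0 \left(-32 + 24\right) = 0 \left(-8\right) = 0$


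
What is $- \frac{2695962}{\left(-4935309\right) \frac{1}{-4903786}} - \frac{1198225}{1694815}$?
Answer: $- \frac{1493744882856174807}{557629048189} \approx -2.6787 \cdot 10^{6}$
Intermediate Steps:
$- \frac{2695962}{\left(-4935309\right) \frac{1}{-4903786}} - \frac{1198225}{1694815} = - \frac{2695962}{\left(-4935309\right) \left(- \frac{1}{4903786}\right)} - \frac{239645}{338963} = - \frac{2695962}{\frac{4935309}{4903786}} - \frac{239645}{338963} = \left(-2695962\right) \frac{4903786}{4935309} - \frac{239645}{338963} = - \frac{4406806904044}{1645103} - \frac{239645}{338963} = - \frac{1493744882856174807}{557629048189}$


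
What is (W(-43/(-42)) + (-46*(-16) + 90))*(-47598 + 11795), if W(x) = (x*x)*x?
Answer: -2193871609585/74088 ≈ -2.9612e+7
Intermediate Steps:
W(x) = x**3 (W(x) = x**2*x = x**3)
(W(-43/(-42)) + (-46*(-16) + 90))*(-47598 + 11795) = ((-43/(-42))**3 + (-46*(-16) + 90))*(-47598 + 11795) = ((-43*(-1/42))**3 + (736 + 90))*(-35803) = ((43/42)**3 + 826)*(-35803) = (79507/74088 + 826)*(-35803) = (61276195/74088)*(-35803) = -2193871609585/74088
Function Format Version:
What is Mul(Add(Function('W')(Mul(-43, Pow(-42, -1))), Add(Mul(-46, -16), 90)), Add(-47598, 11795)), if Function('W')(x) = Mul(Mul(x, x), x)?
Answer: Rational(-2193871609585, 74088) ≈ -2.9612e+7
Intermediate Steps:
Function('W')(x) = Pow(x, 3) (Function('W')(x) = Mul(Pow(x, 2), x) = Pow(x, 3))
Mul(Add(Function('W')(Mul(-43, Pow(-42, -1))), Add(Mul(-46, -16), 90)), Add(-47598, 11795)) = Mul(Add(Pow(Mul(-43, Pow(-42, -1)), 3), Add(Mul(-46, -16), 90)), Add(-47598, 11795)) = Mul(Add(Pow(Mul(-43, Rational(-1, 42)), 3), Add(736, 90)), -35803) = Mul(Add(Pow(Rational(43, 42), 3), 826), -35803) = Mul(Add(Rational(79507, 74088), 826), -35803) = Mul(Rational(61276195, 74088), -35803) = Rational(-2193871609585, 74088)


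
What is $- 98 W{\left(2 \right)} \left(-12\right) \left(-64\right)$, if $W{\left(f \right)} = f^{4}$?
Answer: $-1204224$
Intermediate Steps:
$- 98 W{\left(2 \right)} \left(-12\right) \left(-64\right) = - 98 \cdot 2^{4} \left(-12\right) \left(-64\right) = - 98 \cdot 16 \left(-12\right) \left(-64\right) = \left(-98\right) \left(-192\right) \left(-64\right) = 18816 \left(-64\right) = -1204224$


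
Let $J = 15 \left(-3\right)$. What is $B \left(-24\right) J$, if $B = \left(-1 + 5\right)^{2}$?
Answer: $17280$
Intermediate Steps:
$J = -45$
$B = 16$ ($B = 4^{2} = 16$)
$B \left(-24\right) J = 16 \left(-24\right) \left(-45\right) = \left(-384\right) \left(-45\right) = 17280$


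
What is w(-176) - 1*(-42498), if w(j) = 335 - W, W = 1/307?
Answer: 13149730/307 ≈ 42833.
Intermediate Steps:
W = 1/307 ≈ 0.0032573
w(j) = 102844/307 (w(j) = 335 - 1*1/307 = 335 - 1/307 = 102844/307)
w(-176) - 1*(-42498) = 102844/307 - 1*(-42498) = 102844/307 + 42498 = 13149730/307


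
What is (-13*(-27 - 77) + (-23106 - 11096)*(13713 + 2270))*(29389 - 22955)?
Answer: -3517141042876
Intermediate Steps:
(-13*(-27 - 77) + (-23106 - 11096)*(13713 + 2270))*(29389 - 22955) = (-13*(-104) - 34202*15983)*6434 = (1352 - 546650566)*6434 = -546649214*6434 = -3517141042876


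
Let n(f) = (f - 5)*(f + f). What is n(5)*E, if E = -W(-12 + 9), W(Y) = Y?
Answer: 0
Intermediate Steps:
n(f) = 2*f*(-5 + f) (n(f) = (-5 + f)*(2*f) = 2*f*(-5 + f))
E = 3 (E = -(-12 + 9) = -1*(-3) = 3)
n(5)*E = (2*5*(-5 + 5))*3 = (2*5*0)*3 = 0*3 = 0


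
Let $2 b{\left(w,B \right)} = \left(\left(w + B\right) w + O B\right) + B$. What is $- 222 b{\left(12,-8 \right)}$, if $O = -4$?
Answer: $-7992$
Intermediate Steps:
$b{\left(w,B \right)} = - \frac{3 B}{2} + \frac{w \left(B + w\right)}{2}$ ($b{\left(w,B \right)} = \frac{\left(\left(w + B\right) w - 4 B\right) + B}{2} = \frac{\left(\left(B + w\right) w - 4 B\right) + B}{2} = \frac{\left(w \left(B + w\right) - 4 B\right) + B}{2} = \frac{\left(- 4 B + w \left(B + w\right)\right) + B}{2} = \frac{- 3 B + w \left(B + w\right)}{2} = - \frac{3 B}{2} + \frac{w \left(B + w\right)}{2}$)
$- 222 b{\left(12,-8 \right)} = - 222 \left(\frac{12^{2}}{2} - -12 + \frac{1}{2} \left(-8\right) 12\right) = - 222 \left(\frac{1}{2} \cdot 144 + 12 - 48\right) = - 222 \left(72 + 12 - 48\right) = \left(-222\right) 36 = -7992$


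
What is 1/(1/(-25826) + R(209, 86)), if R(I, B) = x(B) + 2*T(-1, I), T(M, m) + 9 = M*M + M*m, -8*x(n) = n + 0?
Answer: -51652/22972229 ≈ -0.0022485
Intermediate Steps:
x(n) = -n/8 (x(n) = -(n + 0)/8 = -n/8)
T(M, m) = -9 + M² + M*m (T(M, m) = -9 + (M*M + M*m) = -9 + (M² + M*m) = -9 + M² + M*m)
R(I, B) = -16 - 2*I - B/8 (R(I, B) = -B/8 + 2*(-9 + (-1)² - I) = -B/8 + 2*(-9 + 1 - I) = -B/8 + 2*(-8 - I) = -B/8 + (-16 - 2*I) = -16 - 2*I - B/8)
1/(1/(-25826) + R(209, 86)) = 1/(1/(-25826) + (-16 - 2*209 - ⅛*86)) = 1/(-1/25826 + (-16 - 418 - 43/4)) = 1/(-1/25826 - 1779/4) = 1/(-22972229/51652) = -51652/22972229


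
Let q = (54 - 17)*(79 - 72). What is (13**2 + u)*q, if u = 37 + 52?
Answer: 66822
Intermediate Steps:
u = 89
q = 259 (q = 37*7 = 259)
(13**2 + u)*q = (13**2 + 89)*259 = (169 + 89)*259 = 258*259 = 66822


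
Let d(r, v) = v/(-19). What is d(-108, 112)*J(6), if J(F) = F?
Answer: -672/19 ≈ -35.368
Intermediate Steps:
d(r, v) = -v/19 (d(r, v) = v*(-1/19) = -v/19)
d(-108, 112)*J(6) = -1/19*112*6 = -112/19*6 = -672/19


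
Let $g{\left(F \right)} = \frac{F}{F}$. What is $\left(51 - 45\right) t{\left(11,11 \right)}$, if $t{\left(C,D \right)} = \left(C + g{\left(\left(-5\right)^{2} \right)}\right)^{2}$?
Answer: $864$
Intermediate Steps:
$g{\left(F \right)} = 1$
$t{\left(C,D \right)} = \left(1 + C\right)^{2}$ ($t{\left(C,D \right)} = \left(C + 1\right)^{2} = \left(1 + C\right)^{2}$)
$\left(51 - 45\right) t{\left(11,11 \right)} = \left(51 - 45\right) \left(1 + 11\right)^{2} = 6 \cdot 12^{2} = 6 \cdot 144 = 864$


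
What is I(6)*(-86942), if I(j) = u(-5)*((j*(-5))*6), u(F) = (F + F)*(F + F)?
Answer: 1564956000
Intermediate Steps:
u(F) = 4*F**2 (u(F) = (2*F)*(2*F) = 4*F**2)
I(j) = -3000*j (I(j) = (4*(-5)**2)*((j*(-5))*6) = (4*25)*(-5*j*6) = 100*(-30*j) = -3000*j)
I(6)*(-86942) = -3000*6*(-86942) = -18000*(-86942) = 1564956000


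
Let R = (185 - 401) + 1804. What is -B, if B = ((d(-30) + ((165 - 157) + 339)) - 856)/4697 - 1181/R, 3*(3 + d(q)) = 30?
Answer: 6344333/7458836 ≈ 0.85058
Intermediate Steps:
d(q) = 7 (d(q) = -3 + (1/3)*30 = -3 + 10 = 7)
R = 1588 (R = -216 + 1804 = 1588)
B = -6344333/7458836 (B = ((7 + ((165 - 157) + 339)) - 856)/4697 - 1181/1588 = ((7 + (8 + 339)) - 856)*(1/4697) - 1181*1/1588 = ((7 + 347) - 856)*(1/4697) - 1181/1588 = (354 - 856)*(1/4697) - 1181/1588 = -502*1/4697 - 1181/1588 = -502/4697 - 1181/1588 = -6344333/7458836 ≈ -0.85058)
-B = -1*(-6344333/7458836) = 6344333/7458836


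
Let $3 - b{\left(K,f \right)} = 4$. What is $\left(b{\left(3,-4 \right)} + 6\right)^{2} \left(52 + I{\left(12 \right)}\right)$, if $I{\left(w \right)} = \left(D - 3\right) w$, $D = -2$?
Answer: $-200$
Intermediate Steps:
$b{\left(K,f \right)} = -1$ ($b{\left(K,f \right)} = 3 - 4 = -1$)
$I{\left(w \right)} = - 5 w$ ($I{\left(w \right)} = \left(-2 - 3\right) w = - 5 w$)
$\left(b{\left(3,-4 \right)} + 6\right)^{2} \left(52 + I{\left(12 \right)}\right) = \left(-1 + 6\right)^{2} \left(52 - 60\right) = 5^{2} \left(52 - 60\right) = 25 \left(-8\right) = -200$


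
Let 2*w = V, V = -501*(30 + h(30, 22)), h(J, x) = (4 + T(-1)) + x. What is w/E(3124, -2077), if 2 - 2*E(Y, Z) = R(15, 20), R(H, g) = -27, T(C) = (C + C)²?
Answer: -30060/29 ≈ -1036.6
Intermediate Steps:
T(C) = 4*C² (T(C) = (2*C)² = 4*C²)
h(J, x) = 8 + x (h(J, x) = (4 + 4*(-1)²) + x = (4 + 4*1) + x = (4 + 4) + x = 8 + x)
E(Y, Z) = 29/2 (E(Y, Z) = 1 - ½*(-27) = 1 + 27/2 = 29/2)
V = -30060 (V = -501*(30 + (8 + 22)) = -501*(30 + 30) = -501*60 = -30060)
w = -15030 (w = (½)*(-30060) = -15030)
w/E(3124, -2077) = -15030/29/2 = -15030*2/29 = -30060/29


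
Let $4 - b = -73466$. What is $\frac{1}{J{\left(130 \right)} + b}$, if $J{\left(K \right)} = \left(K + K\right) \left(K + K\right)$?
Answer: $\frac{1}{141070} \approx 7.0887 \cdot 10^{-6}$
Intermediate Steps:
$J{\left(K \right)} = 4 K^{2}$ ($J{\left(K \right)} = 2 K 2 K = 4 K^{2}$)
$b = 73470$ ($b = 4 - -73466 = 4 + 73466 = 73470$)
$\frac{1}{J{\left(130 \right)} + b} = \frac{1}{4 \cdot 130^{2} + 73470} = \frac{1}{4 \cdot 16900 + 73470} = \frac{1}{67600 + 73470} = \frac{1}{141070}$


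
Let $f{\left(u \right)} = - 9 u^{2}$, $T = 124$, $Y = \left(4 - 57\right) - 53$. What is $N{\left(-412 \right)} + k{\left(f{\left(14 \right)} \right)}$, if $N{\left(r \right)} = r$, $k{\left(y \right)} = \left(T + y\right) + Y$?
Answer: $-2158$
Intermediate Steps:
$Y = -106$ ($Y = -53 - 53 = -106$)
$k{\left(y \right)} = 18 + y$ ($k{\left(y \right)} = \left(124 + y\right) - 106 = 18 + y$)
$N{\left(-412 \right)} + k{\left(f{\left(14 \right)} \right)} = -412 + \left(18 - 9 \cdot 14^{2}\right) = -412 + \left(18 - 1764\right) = -412 - 1746 = -2158$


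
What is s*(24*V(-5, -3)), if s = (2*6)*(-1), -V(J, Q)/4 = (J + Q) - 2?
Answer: -11520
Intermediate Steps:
V(J, Q) = 8 - 4*J - 4*Q (V(J, Q) = -4*((J + Q) - 2) = -4*(-2 + J + Q) = 8 - 4*J - 4*Q)
s = -12 (s = 12*(-1) = -12)
s*(24*V(-5, -3)) = -288*(8 - 4*(-5) - 4*(-3)) = -288*(8 + 20 + 12) = -288*40 = -12*960 = -11520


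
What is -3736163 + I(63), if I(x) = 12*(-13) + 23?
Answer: -3736296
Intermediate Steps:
I(x) = -133 (I(x) = -156 + 23 = -133)
-3736163 + I(63) = -3736163 - 133 = -3736296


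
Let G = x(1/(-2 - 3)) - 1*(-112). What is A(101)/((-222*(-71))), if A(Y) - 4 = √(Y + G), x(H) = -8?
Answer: 2/7881 + √205/15762 ≈ 0.0011622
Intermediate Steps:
G = 104 (G = -8 - 1*(-112) = -8 + 112 = 104)
A(Y) = 4 + √(104 + Y) (A(Y) = 4 + √(Y + 104) = 4 + √(104 + Y))
A(101)/((-222*(-71))) = (4 + √(104 + 101))/((-222*(-71))) = (4 + √205)/15762 = (4 + √205)*(1/15762) = 2/7881 + √205/15762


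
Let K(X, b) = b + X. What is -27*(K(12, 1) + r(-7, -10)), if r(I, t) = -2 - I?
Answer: -486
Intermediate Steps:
K(X, b) = X + b
-27*(K(12, 1) + r(-7, -10)) = -27*((12 + 1) + (-2 - 1*(-7))) = -27*(13 + (-2 + 7)) = -27*(13 + 5) = -27*18 = -486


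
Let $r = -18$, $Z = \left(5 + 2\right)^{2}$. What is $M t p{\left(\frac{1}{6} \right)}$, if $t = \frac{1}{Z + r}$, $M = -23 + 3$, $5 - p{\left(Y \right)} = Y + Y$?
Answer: $- \frac{280}{93} \approx -3.0108$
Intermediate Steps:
$p{\left(Y \right)} = 5 - 2 Y$ ($p{\left(Y \right)} = 5 - \left(Y + Y\right) = 5 - 2 Y$)
$M = -20$
$Z = 49$ ($Z = 7^{2} = 49$)
$t = \frac{1}{31}$ ($t = \frac{1}{49 - 18} = \frac{1}{31} \approx 0.032258$)
$M t p{\left(\frac{1}{6} \right)} = \left(-20\right) \frac{1}{31} \left(5 - \frac{2}{6}\right) = - \frac{20 \left(5 - \frac{1}{3}\right)}{31} = \left(- \frac{20}{31}\right) \frac{14}{3} = - \frac{280}{93}$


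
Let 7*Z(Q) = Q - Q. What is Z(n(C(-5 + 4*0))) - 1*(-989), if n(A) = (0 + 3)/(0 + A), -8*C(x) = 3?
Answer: 989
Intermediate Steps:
C(x) = -3/8 (C(x) = -⅛*3 = -3/8)
n(A) = 3/A
Z(Q) = 0 (Z(Q) = (Q - Q)/7 = (⅐)*0 = 0)
Z(n(C(-5 + 4*0))) - 1*(-989) = 0 - 1*(-989) = 0 + 989 = 989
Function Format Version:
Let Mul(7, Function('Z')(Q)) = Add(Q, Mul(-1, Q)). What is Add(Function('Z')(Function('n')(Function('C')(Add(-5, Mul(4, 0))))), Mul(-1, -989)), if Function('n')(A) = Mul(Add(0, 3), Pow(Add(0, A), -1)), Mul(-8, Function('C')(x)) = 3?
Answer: 989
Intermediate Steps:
Function('C')(x) = Rational(-3, 8) (Function('C')(x) = Mul(Rational(-1, 8), 3) = Rational(-3, 8))
Function('n')(A) = Mul(3, Pow(A, -1))
Function('Z')(Q) = 0 (Function('Z')(Q) = Mul(Rational(1, 7), Add(Q, Mul(-1, Q))) = Mul(Rational(1, 7), 0) = 0)
Add(Function('Z')(Function('n')(Function('C')(Add(-5, Mul(4, 0))))), Mul(-1, -989)) = Add(0, Mul(-1, -989)) = Add(0, 989) = 989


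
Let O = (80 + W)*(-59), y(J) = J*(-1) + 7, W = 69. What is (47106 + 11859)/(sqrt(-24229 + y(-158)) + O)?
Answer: -103672263/15461149 - 188688*I*sqrt(94)/15461149 ≈ -6.7053 - 0.11832*I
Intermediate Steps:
y(J) = 7 - J (y(J) = -J + 7 = 7 - J)
O = -8791 (O = (80 + 69)*(-59) = 149*(-59) = -8791)
(47106 + 11859)/(sqrt(-24229 + y(-158)) + O) = (47106 + 11859)/(sqrt(-24229 + (7 - 1*(-158))) - 8791) = 58965/(sqrt(-24229 + (7 + 158)) - 8791) = 58965/(sqrt(-24229 + 165) - 8791) = 58965/(sqrt(-24064) - 8791) = 58965/(16*I*sqrt(94) - 8791) = 58965/(-8791 + 16*I*sqrt(94))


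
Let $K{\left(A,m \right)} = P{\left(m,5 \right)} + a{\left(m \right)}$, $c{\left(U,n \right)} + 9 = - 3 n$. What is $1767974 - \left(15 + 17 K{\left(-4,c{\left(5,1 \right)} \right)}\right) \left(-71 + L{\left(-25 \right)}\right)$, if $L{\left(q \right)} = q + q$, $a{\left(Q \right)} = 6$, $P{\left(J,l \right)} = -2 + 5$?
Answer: $1788302$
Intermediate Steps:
$P{\left(J,l \right)} = 3$
$c{\left(U,n \right)} = -9 - 3 n$
$L{\left(q \right)} = 2 q$
$K{\left(A,m \right)} = 9$ ($K{\left(A,m \right)} = 3 + 6 = 9$)
$1767974 - \left(15 + 17 K{\left(-4,c{\left(5,1 \right)} \right)}\right) \left(-71 + L{\left(-25 \right)}\right) = 1767974 - \left(15 + 17 \cdot 9\right) \left(-71 + 2 \left(-25\right)\right) = 1767974 - \left(15 + 153\right) \left(-71 - 50\right) = 1767974 - 168 \left(-121\right) = 1767974 - -20328 = 1767974 + 20328 = 1788302$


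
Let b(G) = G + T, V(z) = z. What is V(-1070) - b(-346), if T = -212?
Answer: -512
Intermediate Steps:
b(G) = -212 + G (b(G) = G - 212 = -212 + G)
V(-1070) - b(-346) = -1070 - (-212 - 346) = -1070 - 1*(-558) = -1070 + 558 = -512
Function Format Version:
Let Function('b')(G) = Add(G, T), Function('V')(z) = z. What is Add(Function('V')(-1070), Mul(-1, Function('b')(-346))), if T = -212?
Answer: -512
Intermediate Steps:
Function('b')(G) = Add(-212, G) (Function('b')(G) = Add(G, -212) = Add(-212, G))
Add(Function('V')(-1070), Mul(-1, Function('b')(-346))) = Add(-1070, Mul(-1, Add(-212, -346))) = Add(-1070, Mul(-1, -558)) = Add(-1070, 558) = -512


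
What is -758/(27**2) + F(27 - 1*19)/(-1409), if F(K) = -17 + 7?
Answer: -1060732/1027161 ≈ -1.0327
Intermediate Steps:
F(K) = -10
-758/(27**2) + F(27 - 1*19)/(-1409) = -758/(27**2) - 10/(-1409) = -758/729 - 10*(-1/1409) = -758*1/729 + 10/1409 = -758/729 + 10/1409 = -1060732/1027161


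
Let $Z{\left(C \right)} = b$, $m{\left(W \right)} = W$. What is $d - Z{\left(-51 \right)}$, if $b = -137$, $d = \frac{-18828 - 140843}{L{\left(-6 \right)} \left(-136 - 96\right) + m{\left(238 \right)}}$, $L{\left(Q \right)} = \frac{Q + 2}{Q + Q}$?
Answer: $- \frac{412979}{482} \approx -856.8$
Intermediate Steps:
$L{\left(Q \right)} = \frac{2 + Q}{2 Q}$
$d = - \frac{479013}{482}$ ($d = \frac{-18828 - 140843}{\frac{2 - 6}{2 \left(-6\right)} \left(-136 - 96\right) + 238} = - \frac{159671}{\frac{1}{2} \left(- \frac{1}{6}\right) \left(-4\right) \left(-232\right) + 238} = - \frac{159671}{\frac{1}{3} \left(-232\right) + 238} = - \frac{159671}{- \frac{232}{3} + 238} = - \frac{159671}{\frac{482}{3}} = \left(-159671\right) \frac{3}{482} = - \frac{479013}{482} \approx -993.8$)
$Z{\left(C \right)} = -137$
$d - Z{\left(-51 \right)} = - \frac{479013}{482} - -137 = - \frac{479013}{482} + 137 = - \frac{412979}{482}$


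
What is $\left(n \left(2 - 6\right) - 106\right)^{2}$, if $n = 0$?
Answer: $11236$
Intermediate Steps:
$\left(n \left(2 - 6\right) - 106\right)^{2} = \left(0 \left(2 - 6\right) - 106\right)^{2} = \left(0 \left(-4\right) - 106\right)^{2} = \left(0 - 106\right)^{2} = \left(-106\right)^{2} = 11236$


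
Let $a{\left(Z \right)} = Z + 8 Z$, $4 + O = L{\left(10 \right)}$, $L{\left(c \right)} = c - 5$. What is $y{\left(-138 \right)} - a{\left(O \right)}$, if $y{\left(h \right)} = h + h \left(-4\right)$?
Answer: $405$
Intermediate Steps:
$y{\left(h \right)} = - 3 h$ ($y{\left(h \right)} = h - 4 h = - 3 h$)
$L{\left(c \right)} = -5 + c$
$O = 1$ ($O = -4 + \left(-5 + 10\right) = -4 + 5 = 1$)
$a{\left(Z \right)} = 9 Z$
$y{\left(-138 \right)} - a{\left(O \right)} = \left(-3\right) \left(-138\right) - 9 \cdot 1 = 414 - 9 = 405$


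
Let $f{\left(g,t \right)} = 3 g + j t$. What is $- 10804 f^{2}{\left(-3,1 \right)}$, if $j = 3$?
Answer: $-388944$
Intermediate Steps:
$f{\left(g,t \right)} = 3 g + 3 t$
$- 10804 f^{2}{\left(-3,1 \right)} = - 10804 \left(3 \left(-3\right) + 3 \cdot 1\right)^{2} = - 10804 \left(-9 + 3\right)^{2} = - 10804 \left(-6\right)^{2} = \left(-10804\right) 36 = -388944$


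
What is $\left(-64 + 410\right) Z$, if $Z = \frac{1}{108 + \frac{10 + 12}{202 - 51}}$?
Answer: $\frac{26123}{8165} \approx 3.1994$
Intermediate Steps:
$Z = \frac{151}{16330}$ ($Z = \frac{1}{108 + \frac{22}{151}} = \frac{1}{\frac{16330}{151}} = \frac{151}{16330} \approx 0.0092468$)
$\left(-64 + 410\right) Z = \left(-64 + 410\right) \frac{151}{16330} = 346 \cdot \frac{151}{16330} = \frac{26123}{8165}$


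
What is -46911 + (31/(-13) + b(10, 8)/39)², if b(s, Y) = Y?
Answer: -71344406/1521 ≈ -46906.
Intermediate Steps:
-46911 + (31/(-13) + b(10, 8)/39)² = -46911 + (31/(-13) + 8/39)² = -46911 + (31*(-1/13) + 8*(1/39))² = -46911 + (-31/13 + 8/39)² = -46911 + (-85/39)² = -46911 + 7225/1521 = -71344406/1521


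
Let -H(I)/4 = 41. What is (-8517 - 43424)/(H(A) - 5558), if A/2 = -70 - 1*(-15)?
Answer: 51941/5722 ≈ 9.0774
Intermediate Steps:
A = -110 (A = 2*(-70 - 1*(-15)) = 2*(-70 + 15) = 2*(-55) = -110)
H(I) = -164 (H(I) = -4*41 = -164)
(-8517 - 43424)/(H(A) - 5558) = (-8517 - 43424)/(-164 - 5558) = -51941/(-5722) = -51941*(-1/5722) = 51941/5722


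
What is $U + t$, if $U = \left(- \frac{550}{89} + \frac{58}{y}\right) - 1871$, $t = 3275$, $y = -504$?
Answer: $\frac{31347731}{22428} \approx 1397.7$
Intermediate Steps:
$U = - \frac{42103969}{22428}$ ($U = \left(- \frac{550}{89} + \frac{58}{-504}\right) - 1871 = \left(\left(-550\right) \frac{1}{89} + 58 \left(- \frac{1}{504}\right)\right) - 1871 = \left(- \frac{550}{89} - \frac{29}{252}\right) - 1871 = - \frac{141181}{22428} - 1871 = - \frac{42103969}{22428} \approx -1877.3$)
$U + t = - \frac{42103969}{22428} + 3275 = \frac{31347731}{22428}$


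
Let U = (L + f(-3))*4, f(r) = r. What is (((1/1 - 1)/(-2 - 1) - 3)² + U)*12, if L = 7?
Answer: 300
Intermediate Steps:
U = 16 (U = (7 - 3)*4 = 4*4 = 16)
(((1/1 - 1)/(-2 - 1) - 3)² + U)*12 = (((1/1 - 1)/(-2 - 1) - 3)² + 16)*12 = (((1 - 1)/(-3) - 3)² + 16)*12 = ((0*(-⅓) - 3)² + 16)*12 = ((0 - 3)² + 16)*12 = ((-3)² + 16)*12 = (9 + 16)*12 = 25*12 = 300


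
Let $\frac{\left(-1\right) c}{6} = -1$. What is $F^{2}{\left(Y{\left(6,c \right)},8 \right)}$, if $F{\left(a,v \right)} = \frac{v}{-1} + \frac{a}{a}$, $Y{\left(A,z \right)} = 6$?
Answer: $49$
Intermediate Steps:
$c = 6$ ($c = \left(-6\right) \left(-1\right) = 6$)
$F{\left(a,v \right)} = 1 - v$ ($F{\left(a,v \right)} = v \left(-1\right) + 1 = - v + 1 = 1 - v$)
$F^{2}{\left(Y{\left(6,c \right)},8 \right)} = \left(1 - 8\right)^{2} = \left(-7\right)^{2} = 49$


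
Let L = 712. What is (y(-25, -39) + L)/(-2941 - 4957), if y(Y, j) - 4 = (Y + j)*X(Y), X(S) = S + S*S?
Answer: 18842/3949 ≈ 4.7713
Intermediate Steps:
X(S) = S + S**2
y(Y, j) = 4 + Y*(1 + Y)*(Y + j) (y(Y, j) = 4 + (Y + j)*(Y*(1 + Y)) = 4 + Y*(1 + Y)*(Y + j))
(y(-25, -39) + L)/(-2941 - 4957) = ((4 + (-25)**2*(1 - 25) - 25*(-39)*(1 - 25)) + 712)/(-2941 - 4957) = ((4 + 625*(-24) - 25*(-39)*(-24)) + 712)/(-7898) = ((4 - 15000 - 23400) + 712)*(-1/7898) = (-38396 + 712)*(-1/7898) = -37684*(-1/7898) = 18842/3949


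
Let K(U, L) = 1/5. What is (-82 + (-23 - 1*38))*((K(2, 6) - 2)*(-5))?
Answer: -1287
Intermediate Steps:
K(U, L) = ⅕
(-82 + (-23 - 1*38))*((K(2, 6) - 2)*(-5)) = (-82 + (-23 - 1*38))*((⅕ - 2)*(-5)) = (-82 + (-23 - 38))*(-9/5*(-5)) = (-82 - 61)*9 = -143*9 = -1287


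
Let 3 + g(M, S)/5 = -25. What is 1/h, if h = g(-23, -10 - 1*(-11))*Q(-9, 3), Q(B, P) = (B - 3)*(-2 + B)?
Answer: -1/18480 ≈ -5.4113e-5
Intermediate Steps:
g(M, S) = -140 (g(M, S) = -15 + 5*(-25) = -15 - 125 = -140)
Q(B, P) = (-3 + B)*(-2 + B)
h = -18480 (h = -140*(6 + (-9)² - 5*(-9)) = -140*(6 + 81 + 45) = -140*132 = -18480)
1/h = 1/(-18480) = -1/18480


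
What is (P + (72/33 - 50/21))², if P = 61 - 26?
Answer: 64625521/53361 ≈ 1211.1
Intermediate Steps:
P = 35
(P + (72/33 - 50/21))² = (35 + (72/33 - 50/21))² = (35 + (72*(1/33) - 50*1/21))² = (35 + (24/11 - 50/21))² = (35 - 46/231)² = (8039/231)² = 64625521/53361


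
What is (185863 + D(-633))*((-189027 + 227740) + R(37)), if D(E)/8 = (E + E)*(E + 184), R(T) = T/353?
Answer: 64684459176210/353 ≈ 1.8324e+11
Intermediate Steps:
R(T) = T/353 (R(T) = T*(1/353) = T/353)
D(E) = 16*E*(184 + E) (D(E) = 8*((E + E)*(E + 184)) = 8*((2*E)*(184 + E)) = 8*(2*E*(184 + E)) = 16*E*(184 + E))
(185863 + D(-633))*((-189027 + 227740) + R(37)) = (185863 + 16*(-633)*(184 - 633))*((-189027 + 227740) + (1/353)*37) = (185863 + 16*(-633)*(-449))*(38713 + 37/353) = (185863 + 4547472)*(13665726/353) = 4733335*(13665726/353) = 64684459176210/353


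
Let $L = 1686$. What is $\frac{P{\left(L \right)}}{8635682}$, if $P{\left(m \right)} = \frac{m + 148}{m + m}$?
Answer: $\frac{917}{14559759852} \approx 6.2982 \cdot 10^{-8}$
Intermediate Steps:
$P{\left(m \right)} = \frac{148 + m}{2 m}$
$\frac{P{\left(L \right)}}{8635682} = \frac{\frac{1}{2} \cdot \frac{1}{1686} \left(148 + 1686\right)}{8635682} = \frac{1}{2} \cdot \frac{1}{1686} \cdot 1834 \cdot \frac{1}{8635682} = \frac{917}{1686} \cdot \frac{1}{8635682} = \frac{917}{14559759852}$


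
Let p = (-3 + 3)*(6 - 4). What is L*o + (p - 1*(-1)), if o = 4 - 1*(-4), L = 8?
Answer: 65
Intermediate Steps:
p = 0 (p = 0*2 = 0)
o = 8 (o = 4 + 4 = 8)
L*o + (p - 1*(-1)) = 8*8 + (0 - 1*(-1)) = 64 + (0 + 1) = 64 + 1 = 65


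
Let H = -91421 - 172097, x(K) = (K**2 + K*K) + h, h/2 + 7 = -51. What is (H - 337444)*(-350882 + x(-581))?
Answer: -194786207288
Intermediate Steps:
h = -116 (h = -14 + 2*(-51) = -14 - 102 = -116)
x(K) = -116 + 2*K**2 (x(K) = (K**2 + K*K) - 116 = (K**2 + K**2) - 116 = 2*K**2 - 116 = -116 + 2*K**2)
H = -263518
(H - 337444)*(-350882 + x(-581)) = (-263518 - 337444)*(-350882 + (-116 + 2*(-581)**2)) = -600962*(-350882 + (-116 + 2*337561)) = -600962*(-350882 + (-116 + 675122)) = -600962*(-350882 + 675006) = -600962*324124 = -194786207288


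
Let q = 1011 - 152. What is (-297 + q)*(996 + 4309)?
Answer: 2981410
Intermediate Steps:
q = 859
(-297 + q)*(996 + 4309) = (-297 + 859)*(996 + 4309) = 562*5305 = 2981410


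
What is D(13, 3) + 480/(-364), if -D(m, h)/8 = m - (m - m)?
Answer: -9584/91 ≈ -105.32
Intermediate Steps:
D(m, h) = -8*m (D(m, h) = -8*(m - (m - m)) = -8*(m - 1*0) = -8*(m + 0) = -8*m)
D(13, 3) + 480/(-364) = -8*13 + 480/(-364) = -104 + 480*(-1/364) = -104 - 120/91 = -9584/91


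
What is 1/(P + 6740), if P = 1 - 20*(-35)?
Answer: 1/7441 ≈ 0.00013439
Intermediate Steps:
P = 701 (P = 1 + 700 = 701)
1/(P + 6740) = 1/(701 + 6740) = 1/7441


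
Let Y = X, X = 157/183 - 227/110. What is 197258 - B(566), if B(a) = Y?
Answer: 3970827811/20130 ≈ 1.9726e+5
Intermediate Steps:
X = -24271/20130 (X = 157*(1/183) - 227*1/110 = 157/183 - 227/110 = -24271/20130 ≈ -1.2057)
Y = -24271/20130 ≈ -1.2057
B(a) = -24271/20130
197258 - B(566) = 197258 - 1*(-24271/20130) = 197258 + 24271/20130 = 3970827811/20130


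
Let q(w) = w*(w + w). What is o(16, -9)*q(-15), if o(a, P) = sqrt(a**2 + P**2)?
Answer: 450*sqrt(337) ≈ 8260.9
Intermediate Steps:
q(w) = 2*w**2 (q(w) = w*(2*w) = 2*w**2)
o(a, P) = sqrt(P**2 + a**2)
o(16, -9)*q(-15) = sqrt((-9)**2 + 16**2)*(2*(-15)**2) = sqrt(81 + 256)*(2*225) = sqrt(337)*450 = 450*sqrt(337)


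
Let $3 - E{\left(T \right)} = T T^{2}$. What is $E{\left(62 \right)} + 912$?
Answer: $-237413$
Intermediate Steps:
$E{\left(T \right)} = 3 - T^{3}$ ($E{\left(T \right)} = 3 - T T^{2} = 3 - T^{3}$)
$E{\left(62 \right)} + 912 = \left(3 - 62^{3}\right) + 912 = \left(3 - 238328\right) + 912 = -238325 + 912 = -237413$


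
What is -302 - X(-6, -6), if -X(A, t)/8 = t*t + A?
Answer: -62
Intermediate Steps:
X(A, t) = -8*A - 8*t**2 (X(A, t) = -8*(t*t + A) = -8*(t**2 + A) = -8*(A + t**2) = -8*A - 8*t**2)
-302 - X(-6, -6) = -302 - (-8*(-6) - 8*(-6)**2) = -302 - (48 - 8*36) = -302 - (48 - 288) = -302 - 1*(-240) = -302 + 240 = -62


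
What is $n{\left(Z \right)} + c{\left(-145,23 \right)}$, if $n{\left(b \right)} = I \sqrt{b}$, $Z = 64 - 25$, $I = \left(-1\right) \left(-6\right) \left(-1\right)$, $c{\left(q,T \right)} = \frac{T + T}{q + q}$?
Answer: $- \frac{23}{145} - 6 \sqrt{39} \approx -37.629$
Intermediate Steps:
$c{\left(q,T \right)} = \frac{T}{q}$ ($c{\left(q,T \right)} = \frac{2 T}{2 q} = 2 T \frac{1}{2 q} = \frac{T}{q}$)
$I = -6$ ($I = 6 \left(-1\right) = -6$)
$Z = 39$
$n{\left(b \right)} = - 6 \sqrt{b}$
$n{\left(Z \right)} + c{\left(-145,23 \right)} = - 6 \sqrt{39} + \frac{23}{-145} = - 6 \sqrt{39} + 23 \left(- \frac{1}{145}\right) = - 6 \sqrt{39} - \frac{23}{145} = - \frac{23}{145} - 6 \sqrt{39}$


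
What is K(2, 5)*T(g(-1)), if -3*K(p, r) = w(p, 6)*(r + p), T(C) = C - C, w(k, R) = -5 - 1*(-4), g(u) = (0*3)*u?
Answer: 0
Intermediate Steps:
g(u) = 0 (g(u) = 0*u = 0)
w(k, R) = -1 (w(k, R) = -5 + 4 = -1)
T(C) = 0
K(p, r) = p/3 + r/3 (K(p, r) = -(-1)*(r + p)/3 = -(-1)*(p + r)/3 = -(-p - r)/3 = p/3 + r/3)
K(2, 5)*T(g(-1)) = ((⅓)*2 + (⅓)*5)*0 = (⅔ + 5/3)*0 = (7/3)*0 = 0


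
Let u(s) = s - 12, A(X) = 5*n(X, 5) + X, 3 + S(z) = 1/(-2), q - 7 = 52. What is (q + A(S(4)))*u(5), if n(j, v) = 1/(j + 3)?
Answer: -637/2 ≈ -318.50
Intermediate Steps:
q = 59 (q = 7 + 52 = 59)
n(j, v) = 1/(3 + j)
S(z) = -7/2 (S(z) = -3 + 1/(-2) = -3 - 1/2 = -7/2)
A(X) = X + 5/(3 + X) (A(X) = 5/(3 + X) + X = X + 5/(3 + X))
u(s) = -12 + s
(q + A(S(4)))*u(5) = (59 + (5 - 7*(3 - 7/2)/2)/(3 - 7/2))*(-12 + 5) = (59 + (5 - 7/2*(-1/2))/(-1/2))*(-7) = (59 - 2*(5 + 7/4))*(-7) = (59 - 2*27/4)*(-7) = (59 - 27/2)*(-7) = (91/2)*(-7) = -637/2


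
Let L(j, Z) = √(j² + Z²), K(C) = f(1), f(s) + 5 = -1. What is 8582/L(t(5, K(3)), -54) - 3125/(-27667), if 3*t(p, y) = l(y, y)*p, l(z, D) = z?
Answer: 3125/27667 + 4291*√754/754 ≈ 156.38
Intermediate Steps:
f(s) = -6 (f(s) = -5 - 1 = -6)
K(C) = -6
t(p, y) = p*y/3 (t(p, y) = (y*p)/3 = (p*y)/3 = p*y/3)
L(j, Z) = √(Z² + j²)
8582/L(t(5, K(3)), -54) - 3125/(-27667) = 8582/(√((-54)² + ((⅓)*5*(-6))²)) - 3125/(-27667) = 8582/(√(2916 + (-10)²)) - 3125*(-1/27667) = 8582/(√(2916 + 100)) + 3125/27667 = 8582/(√3016) + 3125/27667 = 8582/((2*√754)) + 3125/27667 = 8582*(√754/1508) + 3125/27667 = 4291*√754/754 + 3125/27667 = 3125/27667 + 4291*√754/754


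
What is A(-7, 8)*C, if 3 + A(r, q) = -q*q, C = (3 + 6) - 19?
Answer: 670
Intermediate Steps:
C = -10 (C = 9 - 19 = -10)
A(r, q) = -3 - q**2 (A(r, q) = -3 - q*q = -3 - q**2)
A(-7, 8)*C = (-3 - 1*8**2)*(-10) = (-3 - 1*64)*(-10) = (-3 - 64)*(-10) = -67*(-10) = 670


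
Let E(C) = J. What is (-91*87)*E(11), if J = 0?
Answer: 0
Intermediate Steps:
E(C) = 0
(-91*87)*E(11) = -91*87*0 = -7917*0 = 0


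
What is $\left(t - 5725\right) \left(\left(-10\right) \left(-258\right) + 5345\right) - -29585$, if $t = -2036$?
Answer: $-61476340$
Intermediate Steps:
$\left(t - 5725\right) \left(\left(-10\right) \left(-258\right) + 5345\right) - -29585 = \left(-2036 - 5725\right) \left(\left(-10\right) \left(-258\right) + 5345\right) - -29585 = - 7761 \left(2580 + 5345\right) + 29585 = \left(-7761\right) 7925 + 29585 = -61505925 + 29585 = -61476340$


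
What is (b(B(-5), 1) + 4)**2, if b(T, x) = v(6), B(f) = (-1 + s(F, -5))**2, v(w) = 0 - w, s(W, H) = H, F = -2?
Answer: 4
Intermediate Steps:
v(w) = -w
B(f) = 36 (B(f) = (-1 - 5)**2 = (-6)**2 = 36)
b(T, x) = -6 (b(T, x) = -1*6 = -6)
(b(B(-5), 1) + 4)**2 = (-6 + 4)**2 = (-2)**2 = 4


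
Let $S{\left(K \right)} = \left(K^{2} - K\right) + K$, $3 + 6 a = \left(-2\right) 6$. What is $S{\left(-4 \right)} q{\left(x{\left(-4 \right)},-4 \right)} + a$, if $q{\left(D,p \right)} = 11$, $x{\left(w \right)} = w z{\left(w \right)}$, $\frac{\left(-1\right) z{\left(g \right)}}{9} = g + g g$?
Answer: $\frac{347}{2} \approx 173.5$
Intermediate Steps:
$a = - \frac{5}{2}$ ($a = - \frac{1}{2} + \frac{\left(-2\right) 6}{6} = - \frac{1}{2} + \frac{1}{6} \left(-12\right) = - \frac{1}{2} - 2 = - \frac{5}{2} \approx -2.5$)
$z{\left(g \right)} = - 9 g - 9 g^{2}$ ($z{\left(g \right)} = - 9 \left(g + g g\right) = - 9 \left(g + g^{2}\right) = - 9 g - 9 g^{2}$)
$x{\left(w \right)} = - 9 w^{2} \left(1 + w\right)$ ($x{\left(w \right)} = w \left(- 9 w \left(1 + w\right)\right) = - 9 w^{2} \left(1 + w\right)$)
$S{\left(K \right)} = K^{2}$
$S{\left(-4 \right)} q{\left(x{\left(-4 \right)},-4 \right)} + a = \left(-4\right)^{2} \cdot 11 - \frac{5}{2} = 16 \cdot 11 - \frac{5}{2} = 176 - \frac{5}{2} = \frac{347}{2}$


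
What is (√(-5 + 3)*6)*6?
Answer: 36*I*√2 ≈ 50.912*I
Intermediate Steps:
(√(-5 + 3)*6)*6 = (√(-2)*6)*6 = ((I*√2)*6)*6 = (6*I*√2)*6 = 36*I*√2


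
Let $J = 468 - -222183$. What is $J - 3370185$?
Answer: $-3147534$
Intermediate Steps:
$J = 222651$ ($J = 468 + 222183 = 222651$)
$J - 3370185 = 222651 - 3370185 = -3147534$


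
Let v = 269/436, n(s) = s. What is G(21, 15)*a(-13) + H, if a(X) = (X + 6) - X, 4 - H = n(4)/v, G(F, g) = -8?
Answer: -13580/269 ≈ -50.483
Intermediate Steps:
v = 269/436 (v = 269*(1/436) = 269/436 ≈ 0.61697)
H = -668/269 (H = 4 - 4/269/436 = 4 - 4*436/269 = 4 - 1*1744/269 = 4 - 1744/269 = -668/269 ≈ -2.4833)
a(X) = 6 (a(X) = (6 + X) - X = 6)
G(21, 15)*a(-13) + H = -8*6 - 668/269 = -48 - 668/269 = -13580/269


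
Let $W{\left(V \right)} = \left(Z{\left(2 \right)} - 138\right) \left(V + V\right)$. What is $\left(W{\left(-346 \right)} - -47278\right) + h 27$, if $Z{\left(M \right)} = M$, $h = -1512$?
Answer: $100566$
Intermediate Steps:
$W{\left(V \right)} = - 272 V$ ($W{\left(V \right)} = \left(2 - 138\right) \left(V + V\right) = - 136 \cdot 2 V = - 272 V$)
$\left(W{\left(-346 \right)} - -47278\right) + h 27 = \left(\left(-272\right) \left(-346\right) - -47278\right) - 40824 = \left(94112 + 47278\right) - 40824 = 141390 - 40824 = 100566$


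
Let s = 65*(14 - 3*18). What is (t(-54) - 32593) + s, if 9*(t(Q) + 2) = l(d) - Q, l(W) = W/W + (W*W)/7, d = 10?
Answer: -2216800/63 ≈ -35187.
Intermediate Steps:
l(W) = 1 + W²/7 (l(W) = 1 + W²*(⅐) = 1 + W²/7)
s = -2600 (s = 65*(14 - 54) = 65*(-40) = -2600)
t(Q) = -19/63 - Q/9 (t(Q) = -2 + ((1 + (⅐)*10²) - Q)/9 = -2 + ((1 + (⅐)*100) - Q)/9 = -2 + ((1 + 100/7) - Q)/9 = -2 + (107/7 - Q)/9 = -2 + (107/63 - Q/9) = -19/63 - Q/9)
(t(-54) - 32593) + s = ((-19/63 - ⅑*(-54)) - 32593) - 2600 = ((-19/63 + 6) - 32593) - 2600 = (359/63 - 32593) - 2600 = -2053000/63 - 2600 = -2216800/63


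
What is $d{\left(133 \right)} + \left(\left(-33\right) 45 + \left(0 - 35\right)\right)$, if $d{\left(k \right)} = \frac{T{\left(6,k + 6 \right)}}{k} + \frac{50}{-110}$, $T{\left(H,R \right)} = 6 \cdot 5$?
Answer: $- \frac{2224095}{1463} \approx -1520.2$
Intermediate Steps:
$T{\left(H,R \right)} = 30$
$d{\left(k \right)} = - \frac{5}{11} + \frac{30}{k}$ ($d{\left(k \right)} = \frac{30}{k} + \frac{50}{-110} = \frac{30}{k} + 50 \left(- \frac{1}{110}\right) = \frac{30}{k} - \frac{5}{11} = - \frac{5}{11} + \frac{30}{k}$)
$d{\left(133 \right)} + \left(\left(-33\right) 45 + \left(0 - 35\right)\right) = \left(- \frac{5}{11} + \frac{30}{133}\right) + \left(\left(-33\right) 45 + \left(0 - 35\right)\right) = \left(- \frac{5}{11} + 30 \cdot \frac{1}{133}\right) - 1520 = \left(- \frac{5}{11} + \frac{30}{133}\right) - 1520 = - \frac{335}{1463} - 1520 = - \frac{2224095}{1463}$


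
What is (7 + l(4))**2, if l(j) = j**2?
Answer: 529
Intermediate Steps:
(7 + l(4))**2 = (7 + 4**2)**2 = (7 + 16)**2 = 23**2 = 529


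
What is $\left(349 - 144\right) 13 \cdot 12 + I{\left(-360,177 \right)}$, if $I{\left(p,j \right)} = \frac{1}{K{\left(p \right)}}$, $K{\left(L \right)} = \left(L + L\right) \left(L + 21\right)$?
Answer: $\frac{7805678401}{244080} \approx 31980.0$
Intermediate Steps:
$K{\left(L \right)} = 2 L \left(21 + L\right)$
$I{\left(p,j \right)} = \frac{1}{2 p \left(21 + p\right)}$
$\left(349 - 144\right) 13 \cdot 12 + I{\left(-360,177 \right)} = \left(349 - 144\right) 13 \cdot 12 + \frac{1}{2 \left(-360\right) \left(21 - 360\right)} = \left(349 - 144\right) 156 + \frac{1}{2} \left(- \frac{1}{360}\right) \frac{1}{-339} = 205 \cdot 156 + \frac{1}{2} \left(- \frac{1}{360}\right) \left(- \frac{1}{339}\right) = 31980 + \frac{1}{244080} = \frac{7805678401}{244080}$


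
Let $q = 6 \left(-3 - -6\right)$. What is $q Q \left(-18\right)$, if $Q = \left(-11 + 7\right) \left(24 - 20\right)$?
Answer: $5184$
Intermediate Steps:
$q = 18$ ($q = 6 \left(-3 + 6\right) = 6 \cdot 3 = 18$)
$Q = -16$ ($Q = \left(-4\right) 4 = -16$)
$q Q \left(-18\right) = 18 \left(-16\right) \left(-18\right) = \left(-288\right) \left(-18\right) = 5184$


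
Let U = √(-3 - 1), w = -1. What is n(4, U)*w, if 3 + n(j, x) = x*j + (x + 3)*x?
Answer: 7 - 14*I ≈ 7.0 - 14.0*I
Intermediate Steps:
U = 2*I (U = √(-4) = 2*I ≈ 2.0*I)
n(j, x) = -3 + j*x + x*(3 + x) (n(j, x) = -3 + (x*j + (x + 3)*x) = -3 + (j*x + (3 + x)*x) = -3 + (j*x + x*(3 + x)) = -3 + j*x + x*(3 + x))
n(4, U)*w = (-3 + (2*I)² + 3*(2*I) + 4*(2*I))*(-1) = (-3 - 4 + 6*I + 8*I)*(-1) = (-7 + 14*I)*(-1) = 7 - 14*I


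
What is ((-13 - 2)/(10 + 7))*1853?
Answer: -1635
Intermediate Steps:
((-13 - 2)/(10 + 7))*1853 = -15/17*1853 = -1635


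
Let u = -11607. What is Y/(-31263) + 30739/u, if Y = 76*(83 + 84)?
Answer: -123145489/40318849 ≈ -3.0543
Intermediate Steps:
Y = 12692 (Y = 76*167 = 12692)
Y/(-31263) + 30739/u = 12692/(-31263) + 30739/(-11607) = 12692*(-1/31263) + 30739*(-1/11607) = -12692/31263 - 30739/11607 = -123145489/40318849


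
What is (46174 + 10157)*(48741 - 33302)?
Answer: 869694309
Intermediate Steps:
(46174 + 10157)*(48741 - 33302) = 56331*15439 = 869694309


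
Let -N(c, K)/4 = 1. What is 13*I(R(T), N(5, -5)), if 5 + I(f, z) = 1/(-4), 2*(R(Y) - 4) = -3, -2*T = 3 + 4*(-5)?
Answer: -273/4 ≈ -68.250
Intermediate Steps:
T = 17/2 (T = -(3 + 4*(-5))/2 = -(3 - 20)/2 = -1/2*(-17) = 17/2 ≈ 8.5000)
R(Y) = 5/2 (R(Y) = 4 + (1/2)*(-3) = 4 - 3/2 = 5/2)
N(c, K) = -4 (N(c, K) = -4*1 = -4)
I(f, z) = -21/4 (I(f, z) = -5 + 1/(-4) = -5 - 1/4 = -21/4)
13*I(R(T), N(5, -5)) = 13*(-21/4) = -273/4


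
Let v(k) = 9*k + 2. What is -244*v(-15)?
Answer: 32452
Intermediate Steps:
v(k) = 2 + 9*k
-244*v(-15) = -244*(2 + 9*(-15)) = -244*(2 - 135) = -244*(-133) = 32452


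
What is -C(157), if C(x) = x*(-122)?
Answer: 19154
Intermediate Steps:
C(x) = -122*x
-C(157) = -(-122)*157 = -1*(-19154) = 19154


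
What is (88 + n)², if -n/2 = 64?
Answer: 1600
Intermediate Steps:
n = -128 (n = -2*64 = -128)
(88 + n)² = (88 - 128)² = (-40)² = 1600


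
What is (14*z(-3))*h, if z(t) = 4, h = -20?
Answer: -1120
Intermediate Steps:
(14*z(-3))*h = (14*4)*(-20) = 56*(-20) = -1120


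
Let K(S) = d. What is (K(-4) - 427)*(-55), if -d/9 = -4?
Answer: 21505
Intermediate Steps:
d = 36 (d = -9*(-4) = 36)
K(S) = 36
(K(-4) - 427)*(-55) = (36 - 427)*(-55) = -391*(-55) = 21505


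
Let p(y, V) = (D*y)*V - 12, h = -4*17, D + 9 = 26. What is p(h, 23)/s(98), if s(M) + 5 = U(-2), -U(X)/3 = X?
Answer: -26600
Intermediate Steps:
D = 17 (D = -9 + 26 = 17)
U(X) = -3*X
s(M) = 1 (s(M) = -5 - 3*(-2) = -5 + 6 = 1)
h = -68
p(y, V) = -12 + 17*V*y (p(y, V) = (17*y)*V - 12 = 17*V*y - 12 = -12 + 17*V*y)
p(h, 23)/s(98) = (-12 + 17*23*(-68))/1 = (-12 - 26588)*1 = -26600*1 = -26600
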